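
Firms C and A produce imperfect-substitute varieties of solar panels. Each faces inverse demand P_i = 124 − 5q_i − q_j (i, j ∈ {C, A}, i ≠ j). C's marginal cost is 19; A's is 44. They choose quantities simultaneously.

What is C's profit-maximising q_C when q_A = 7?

Firm C's profit: π = q_C(124 − 5q_C − q_A) − 19q_C.
∂π/∂q_C = 105 − 10q_C − q_A = 0 ⇒ q_C = 10.5 − 0.1q_A.
At q_A = 7: q_C = 10.5 − 0.1·7 = 9.8.

9.8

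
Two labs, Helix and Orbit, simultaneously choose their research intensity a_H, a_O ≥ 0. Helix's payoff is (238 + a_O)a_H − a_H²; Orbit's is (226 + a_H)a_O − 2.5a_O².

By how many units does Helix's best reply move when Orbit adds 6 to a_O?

Expanding Helix's payoff: 238a_H + a_Oa_H − a_H².
∂π/∂a_H = 238 + a_O − 2a_H = 0, so a_H = 119 + 0.5a_O.
The reaction-function slope is 0.5, so a 6-unit rise in a_O moves a_H by 0.5 × 6 = 3. Helix's best response rises — the actions are strategic complements.

3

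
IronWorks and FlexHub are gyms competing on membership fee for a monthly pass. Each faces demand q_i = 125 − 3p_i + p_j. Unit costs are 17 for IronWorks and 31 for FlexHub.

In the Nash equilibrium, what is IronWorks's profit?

1129.08

IronWorks's profit: π = (p_{IronWorks} − 17)(125 − 3p_{IronWorks} + p_{FlexHub}).
∂π/∂p_{IronWorks} = 176 − 6p_{IronWorks} + p_{FlexHub} = 0 ⇒ p_{IronWorks} = 88/3 + (1/6)p_{FlexHub}.
Similarly p_{FlexHub} = 109/3 + (1/6)p_{IronWorks}.
Substituting the second reaction function into the first: p_{IronWorks} = 88/3 + (1/6)(109/3 + (1/6)p_{IronWorks}), which gives (35/36)p_{IronWorks} = 637/18 ⇒ p_{IronWorks} = 36.4.
Then p_{FlexHub} = 109/3 + (1/6)·36.4 = 42.4.
q_{IronWorks} = 125 − 3·36.4 + 42.4 = 58.2.
Profit = (36.4 − 17)·58.2 = 1129.08.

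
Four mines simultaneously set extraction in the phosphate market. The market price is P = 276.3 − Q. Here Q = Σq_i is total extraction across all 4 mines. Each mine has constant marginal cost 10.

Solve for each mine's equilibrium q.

A representative mine's profit is π_i = q_i(276.3 − Q) − 10q_i, with Q = q_i + Σ_{j≠i} q_j.
First-order condition: 266.3 − 2q_i − Σ_{j≠i} q_j = 0.
With identical mines, set every q_j = q: then 266.3 − 2q − 3q = 0, i.e. q = 266.3/5 = 53.26.

53.26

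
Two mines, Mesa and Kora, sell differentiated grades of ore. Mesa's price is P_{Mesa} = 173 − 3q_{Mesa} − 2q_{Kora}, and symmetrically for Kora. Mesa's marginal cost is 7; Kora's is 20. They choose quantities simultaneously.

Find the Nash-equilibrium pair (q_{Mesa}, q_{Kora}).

Mine Mesa's profit: π = q_{Mesa}(173 − 3q_{Mesa} − 2q_{Kora}) − 7q_{Mesa}.
∂π/∂q_{Mesa} = 166 − 6q_{Mesa} − 2q_{Kora} = 0 ⇒ q_{Mesa} = 83/3 − (1/3)q_{Kora}.
Similarly q_{Kora} = 25.5 − (1/3)q_{Mesa}.
Substituting the second reaction function into the first: q_{Mesa} = 83/3 − (1/3)(25.5 − (1/3)q_{Mesa}), which gives (8/9)q_{Mesa} = 115/6 ⇒ q_{Mesa} = 21.5625.
Then q_{Kora} = 25.5 − (1/3)·21.5625 = 18.3125.

21.5625, 18.3125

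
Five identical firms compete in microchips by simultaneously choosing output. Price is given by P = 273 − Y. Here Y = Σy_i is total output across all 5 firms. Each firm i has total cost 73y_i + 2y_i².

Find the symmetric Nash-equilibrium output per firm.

20

A representative firm's profit is π_i = y_i(273 − Y) − 73y_i − 2y_i², with Y = y_i + Σ_{j≠i} y_j.
First-order condition: 200 − 6y_i − Σ_{j≠i} y_j = 0.
With identical firms, set every y_j = y: then 200 − 6y − 4y = 0, i.e. y = 200/10 = 20.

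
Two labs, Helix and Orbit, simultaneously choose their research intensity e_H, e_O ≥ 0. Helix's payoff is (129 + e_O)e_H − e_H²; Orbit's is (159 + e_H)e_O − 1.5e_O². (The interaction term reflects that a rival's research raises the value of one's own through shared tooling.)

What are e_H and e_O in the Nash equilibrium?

Expanding Helix's payoff: 129e_H + e_Oe_H − e_H².
∂π/∂e_H = 129 + e_O − 2e_H = 0, so e_H = 64.5 + 0.5e_O.
Likewise for Orbit: e_O = 53 + (1/3)e_H.
Substituting the second reaction function into the first: e_H = 64.5 + 0.5(53 + (1/3)e_H), which gives (5/6)e_H = 91 ⇒ e_H = 109.2.
Then e_O = 53 + (1/3)·109.2 = 89.4.

109.2, 89.4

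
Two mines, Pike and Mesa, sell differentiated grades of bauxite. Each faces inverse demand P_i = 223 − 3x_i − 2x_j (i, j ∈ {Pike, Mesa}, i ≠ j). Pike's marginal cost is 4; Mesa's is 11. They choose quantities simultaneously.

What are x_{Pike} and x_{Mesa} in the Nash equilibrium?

Mine Pike's profit: π = x_{Pike}(223 − 3x_{Pike} − 2x_{Mesa}) − 4x_{Pike}.
∂π/∂x_{Pike} = 219 − 6x_{Pike} − 2x_{Mesa} = 0 ⇒ x_{Pike} = 36.5 − (1/3)x_{Mesa}.
Similarly x_{Mesa} = 106/3 − (1/3)x_{Pike}.
Plugging x_{Mesa} into Pike's best response: x_{Pike} = 36.5 − (1/3)(106/3 − (1/3)x_{Pike}) ⇒ (8/9)x_{Pike} = 445/18, so x_{Pike} = 27.8125.
Then x_{Mesa} = 106/3 − (1/3)·27.8125 = 26.0625.

27.8125, 26.0625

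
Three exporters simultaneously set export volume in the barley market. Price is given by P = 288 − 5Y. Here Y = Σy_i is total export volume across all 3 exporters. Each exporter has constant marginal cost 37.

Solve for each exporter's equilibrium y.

A representative exporter's profit is π_i = y_i(288 − 5Y) − 37y_i, with Y = y_i + Σ_{j≠i} y_j.
First-order condition: 251 − 10y_i − 5Σ_{j≠i} y_j = 0.
Imposing symmetry (y_j = y for all j) turns Σ_{j≠i} y_j into 2y, so 251 = 20y and y = 12.55.

12.55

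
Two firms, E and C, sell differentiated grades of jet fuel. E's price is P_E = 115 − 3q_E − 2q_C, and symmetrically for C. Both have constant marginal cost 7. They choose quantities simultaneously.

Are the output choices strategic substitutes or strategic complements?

Firm E's profit: π = q_E(115 − 3q_E − 2q_C) − 7q_E.
∂π/∂q_E = 108 − 6q_E − 2q_C = 0 ⇒ q_E = 18 − (1/3)q_C.
The best-response slope dq_E/dq_C = −1/3 < 0: the reaction function is downward-sloping, so the choices are strategic substitutes.

strategic substitutes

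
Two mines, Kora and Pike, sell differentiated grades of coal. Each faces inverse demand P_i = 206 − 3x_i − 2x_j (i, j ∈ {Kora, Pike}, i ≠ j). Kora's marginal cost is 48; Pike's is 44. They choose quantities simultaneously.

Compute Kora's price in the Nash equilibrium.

106.5

Mine Kora's profit: π = x_{Kora}(206 − 3x_{Kora} − 2x_{Pike}) − 48x_{Kora}.
∂π/∂x_{Kora} = 158 − 6x_{Kora} − 2x_{Pike} = 0 ⇒ x_{Kora} = 79/3 − (1/3)x_{Pike}.
Similarly x_{Pike} = 27 − (1/3)x_{Kora}.
Substituting the second reaction function into the first: x_{Kora} = 79/3 − (1/3)(27 − (1/3)x_{Kora}), which gives (8/9)x_{Kora} = 52/3 ⇒ x_{Kora} = 19.5.
Then x_{Pike} = 27 − (1/3)·19.5 = 20.5.
P_{Kora} = 206 − 3·19.5 − 2·20.5 = 106.5.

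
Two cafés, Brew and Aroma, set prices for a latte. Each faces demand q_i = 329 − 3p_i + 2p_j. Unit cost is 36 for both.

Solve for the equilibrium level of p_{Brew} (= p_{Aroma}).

Brew's profit: π = (p_{Brew} − 36)(329 − 3p_{Brew} + 2p_{Aroma}).
∂π/∂p_{Brew} = 437 − 6p_{Brew} + 2p_{Aroma} = 0 ⇒ p_{Brew} = 437/6 + (1/3)p_{Aroma}.
The game is symmetric, so in equilibrium p_{Aroma} = p_{Brew}: the reaction function gives (2/3)p_{Brew} = 437/6, hence p_{Brew} = 109.25.

109.25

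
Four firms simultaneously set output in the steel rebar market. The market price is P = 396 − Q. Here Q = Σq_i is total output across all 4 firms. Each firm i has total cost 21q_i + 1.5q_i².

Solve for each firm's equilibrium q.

46.875

A representative firm's profit is π_i = q_i(396 − Q) − 21q_i − 1.5q_i², with Q = q_i + Σ_{j≠i} q_j.
First-order condition: 375 − 5q_i − Σ_{j≠i} q_j = 0.
In a symmetric equilibrium every firm chooses the same q, so Σ_{j≠i} q_j = 3q. The condition becomes 375 − 8q = 0, giving q = 375/8 = 46.875.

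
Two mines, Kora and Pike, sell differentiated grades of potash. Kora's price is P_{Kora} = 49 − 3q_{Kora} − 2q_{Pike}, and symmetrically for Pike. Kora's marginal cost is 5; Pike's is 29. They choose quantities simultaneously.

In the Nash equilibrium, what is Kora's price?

Mine Kora's profit: π = q_{Kora}(49 − 3q_{Kora} − 2q_{Pike}) − 5q_{Kora}.
∂π/∂q_{Kora} = 44 − 6q_{Kora} − 2q_{Pike} = 0 ⇒ q_{Kora} = 22/3 − (1/3)q_{Pike}.
Similarly q_{Pike} = 10/3 − (1/3)q_{Kora}.
Plugging q_{Pike} into Kora's best response: q_{Kora} = 22/3 − (1/3)(10/3 − (1/3)q_{Kora}) ⇒ (8/9)q_{Kora} = 56/9, so q_{Kora} = 7.
Then q_{Pike} = 10/3 − (1/3)·7 = 1.
P_{Kora} = 49 − 3·7 − 2·1 = 26.

26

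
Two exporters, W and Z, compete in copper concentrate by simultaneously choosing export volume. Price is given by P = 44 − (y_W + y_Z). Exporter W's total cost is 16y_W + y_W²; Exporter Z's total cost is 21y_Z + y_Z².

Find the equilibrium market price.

Exporter W's profit: π = y_W(44 − (y_W + y_Z)) − 16y_W − y_W².
∂π/∂y_W = 28 − 4y_W − y_Z = 0, so y_W = 7 − 0.25y_Z.
By the same steps for Z: y_Z = 5.75 − 0.25y_W.
Plugging y_Z into W's best response: y_W = 7 − 0.25(5.75 − 0.25y_W) ⇒ 0.9375y_W = 5.5625, so y_W = 89/15.
Then y_Z = 5.75 − 0.25·(89/15) = 64/15.
Equilibrium price: P = 44 − 10.2 = 33.8.

33.8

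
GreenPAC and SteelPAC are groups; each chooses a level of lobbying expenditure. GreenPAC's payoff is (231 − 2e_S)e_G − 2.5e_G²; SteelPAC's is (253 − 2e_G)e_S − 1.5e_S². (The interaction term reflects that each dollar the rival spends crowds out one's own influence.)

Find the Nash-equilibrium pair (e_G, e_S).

Expanding GreenPAC's payoff: 231e_G − 2e_Se_G − 2.5e_G².
∂π/∂e_G = 231 − 2e_S − 5e_G = 0, so e_G = 46.2 − 0.4e_S.
Likewise for SteelPAC: e_S = 253/3 − (2/3)e_G.
Plugging e_S into GreenPAC's best response: e_G = 46.2 − 0.4(253/3 − (2/3)e_G) ⇒ (11/15)e_G = 187/15, so e_G = 17.
Then e_S = 253/3 − (2/3)·17 = 73.

17, 73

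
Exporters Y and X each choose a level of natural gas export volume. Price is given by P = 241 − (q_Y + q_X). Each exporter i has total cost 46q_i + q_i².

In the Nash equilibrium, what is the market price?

Exporter Y's profit: π = q_Y(241 − (q_Y + q_X)) − 46q_Y − q_Y².
∂π/∂q_Y = 195 − 4q_Y − q_X = 0, so q_Y = 48.75 − 0.25q_X.
Setting q_Y = q_X in the reaction function: q_Y = 48.75 − 0.25q_Y, so q_Y = 48.75 / 1.25 = 39.
Equilibrium price: P = 241 − 78 = 163.

163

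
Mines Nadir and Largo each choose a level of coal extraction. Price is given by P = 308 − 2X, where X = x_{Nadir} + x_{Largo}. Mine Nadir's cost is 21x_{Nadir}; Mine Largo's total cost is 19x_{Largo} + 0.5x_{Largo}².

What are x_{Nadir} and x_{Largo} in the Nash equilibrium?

Mine Nadir's profit: π = x_{Nadir}(308 − 2(x_{Nadir} + x_{Largo})) − 21x_{Nadir}.
∂π/∂x_{Nadir} = 287 − 4x_{Nadir} − 2x_{Largo} = 0, so x_{Nadir} = 71.75 − 0.5x_{Largo}.
For Largo: ∂π/∂x_{Largo} = 289 − 5x_{Largo} − 2x_{Nadir} = 0 ⇒ x_{Largo} = 57.8 − 0.4x_{Nadir}.
Substituting the second reaction function into the first: x_{Nadir} = 71.75 − 0.5(57.8 − 0.4x_{Nadir}), which gives 0.8x_{Nadir} = 42.85 ⇒ x_{Nadir} = 53.5625.
Then x_{Largo} = 57.8 − 0.4·53.5625 = 36.375.

53.5625, 36.375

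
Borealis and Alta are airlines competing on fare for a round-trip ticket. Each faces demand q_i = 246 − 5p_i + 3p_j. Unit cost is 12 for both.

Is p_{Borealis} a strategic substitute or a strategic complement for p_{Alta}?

strategic complements

Borealis's profit: π = (p_{Borealis} − 12)(246 − 5p_{Borealis} + 3p_{Alta}).
∂π/∂p_{Borealis} = 306 − 10p_{Borealis} + 3p_{Alta} = 0 ⇒ p_{Borealis} = 30.6 + 0.3p_{Alta}.
The best-response slope dp_{Borealis}/dp_{Alta} = 0.3 > 0: the reaction function is upward-sloping, so the choices are strategic complements.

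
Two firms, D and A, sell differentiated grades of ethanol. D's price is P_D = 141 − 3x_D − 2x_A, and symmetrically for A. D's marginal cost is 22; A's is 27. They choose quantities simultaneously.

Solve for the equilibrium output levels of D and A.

15.1875, 13.9375

Firm D's profit: π = x_D(141 − 3x_D − 2x_A) − 22x_D.
∂π/∂x_D = 119 − 6x_D − 2x_A = 0 ⇒ x_D = 119/6 − (1/3)x_A.
Similarly x_A = 19 − (1/3)x_D.
Solving the two reaction functions simultaneously: (1 − (−1/3)(−1/3))x_D = 119/6 − (1/3)·19, so (8/9)x_D = 13.5 and x_D = 15.1875.
Then x_A = 19 − (1/3)·15.1875 = 13.9375.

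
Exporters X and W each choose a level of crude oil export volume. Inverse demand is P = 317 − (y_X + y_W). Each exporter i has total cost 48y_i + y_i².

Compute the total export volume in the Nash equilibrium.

Exporter X's profit: π = y_X(317 − (y_X + y_W)) − 48y_X − y_X².
∂π/∂y_X = 269 − 4y_X − y_W = 0, so y_X = 67.25 − 0.25y_W.
Setting y_X = y_W in the reaction function: y_X = 67.25 − 0.25y_X, so y_X = 67.25 / 1.25 = 53.8.
Total export volume: 53.8 + 53.8 = 107.6.

107.6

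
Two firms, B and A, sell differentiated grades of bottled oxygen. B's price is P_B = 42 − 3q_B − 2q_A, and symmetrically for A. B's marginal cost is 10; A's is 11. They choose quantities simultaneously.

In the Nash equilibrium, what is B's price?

22.1875

Firm B's profit: π = q_B(42 − 3q_B − 2q_A) − 10q_B.
∂π/∂q_B = 32 − 6q_B − 2q_A = 0 ⇒ q_B = 16/3 − (1/3)q_A.
Similarly q_A = 31/6 − (1/3)q_B.
Substituting the second reaction function into the first: q_B = 16/3 − (1/3)(31/6 − (1/3)q_B), which gives (8/9)q_B = 65/18 ⇒ q_B = 4.0625.
Then q_A = 31/6 − (1/3)·4.0625 = 3.8125.
P_B = 42 − 3·4.0625 − 2·3.8125 = 22.1875.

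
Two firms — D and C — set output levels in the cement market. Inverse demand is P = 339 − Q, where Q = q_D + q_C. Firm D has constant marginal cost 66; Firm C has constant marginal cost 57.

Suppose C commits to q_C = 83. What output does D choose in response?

95

Firm D's profit: π = q_D(339 − (q_D + q_C)) − 66q_D.
∂π/∂q_D = 273 − 2q_D − q_C = 0, so q_D = 136.5 − 0.5q_C.
At q_C = 83: q_D = 136.5 − 0.5·83 = 95.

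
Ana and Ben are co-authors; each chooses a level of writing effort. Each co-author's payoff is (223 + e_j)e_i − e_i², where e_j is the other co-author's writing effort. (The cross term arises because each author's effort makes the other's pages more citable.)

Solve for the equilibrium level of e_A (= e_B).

Ana's payoff is (223 + e_B)e_A − e_A².
∂π/∂e_A = 223 + e_B − 2e_A = 0, so e_A = 111.5 + 0.5e_B.
Setting e_A = e_B in the reaction function: e_A = 111.5 + 0.5e_A, so e_A = 111.5 / 0.5 = 223.

223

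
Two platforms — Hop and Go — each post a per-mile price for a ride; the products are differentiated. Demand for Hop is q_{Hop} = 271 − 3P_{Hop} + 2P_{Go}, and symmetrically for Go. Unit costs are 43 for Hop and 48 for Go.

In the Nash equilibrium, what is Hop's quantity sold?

Hop's profit: π = (P_{Hop} − 43)(271 − 3P_{Hop} + 2P_{Go}).
∂π/∂P_{Hop} = 400 − 6P_{Hop} + 2P_{Go} = 0 ⇒ P_{Hop} = 200/3 + (1/3)P_{Go}.
Similarly P_{Go} = 415/6 + (1/3)P_{Hop}.
Plugging P_{Go} into Hop's best response: P_{Hop} = 200/3 + (1/3)(415/6 + (1/3)P_{Hop}) ⇒ (8/9)P_{Hop} = 1615/18, so P_{Hop} = 100.9375.
Then P_{Go} = 415/6 + (1/3)·100.9375 = 102.8125.
q_{Hop} = 271 − 3·100.9375 + 2·102.8125 = 173.8125.

173.8125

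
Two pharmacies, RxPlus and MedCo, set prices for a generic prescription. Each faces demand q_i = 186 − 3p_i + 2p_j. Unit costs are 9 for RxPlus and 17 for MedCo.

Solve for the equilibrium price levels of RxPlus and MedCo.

54.75, 57.75

RxPlus's profit: π = (p_{RxPlus} − 9)(186 − 3p_{RxPlus} + 2p_{MedCo}).
∂π/∂p_{RxPlus} = 213 − 6p_{RxPlus} + 2p_{MedCo} = 0 ⇒ p_{RxPlus} = 35.5 + (1/3)p_{MedCo}.
Similarly p_{MedCo} = 39.5 + (1/3)p_{RxPlus}.
Substituting the second reaction function into the first: p_{RxPlus} = 35.5 + (1/3)(39.5 + (1/3)p_{RxPlus}), which gives (8/9)p_{RxPlus} = 146/3 ⇒ p_{RxPlus} = 54.75.
Then p_{MedCo} = 39.5 + (1/3)·54.75 = 57.75.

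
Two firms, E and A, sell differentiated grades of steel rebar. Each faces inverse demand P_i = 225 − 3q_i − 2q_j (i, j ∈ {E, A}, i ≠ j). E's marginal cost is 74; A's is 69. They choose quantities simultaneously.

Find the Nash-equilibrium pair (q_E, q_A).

Firm E's profit: π = q_E(225 − 3q_E − 2q_A) − 74q_E.
∂π/∂q_E = 151 − 6q_E − 2q_A = 0 ⇒ q_E = 151/6 − (1/3)q_A.
Similarly q_A = 26 − (1/3)q_E.
Substituting the second reaction function into the first: q_E = 151/6 − (1/3)(26 − (1/3)q_E), which gives (8/9)q_E = 16.5 ⇒ q_E = 18.5625.
Then q_A = 26 − (1/3)·18.5625 = 19.8125.

18.5625, 19.8125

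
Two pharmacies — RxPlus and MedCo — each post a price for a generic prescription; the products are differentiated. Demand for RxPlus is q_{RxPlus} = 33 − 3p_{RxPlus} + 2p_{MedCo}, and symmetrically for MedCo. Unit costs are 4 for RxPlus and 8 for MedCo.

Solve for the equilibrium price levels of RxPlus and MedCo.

12, 13.5

RxPlus's profit: π = (p_{RxPlus} − 4)(33 − 3p_{RxPlus} + 2p_{MedCo}).
∂π/∂p_{RxPlus} = 45 − 6p_{RxPlus} + 2p_{MedCo} = 0 ⇒ p_{RxPlus} = 7.5 + (1/3)p_{MedCo}.
Similarly p_{MedCo} = 9.5 + (1/3)p_{RxPlus}.
Substituting the second reaction function into the first: p_{RxPlus} = 7.5 + (1/3)(9.5 + (1/3)p_{RxPlus}), which gives (8/9)p_{RxPlus} = 32/3 ⇒ p_{RxPlus} = 12.
Then p_{MedCo} = 9.5 + (1/3)·12 = 13.5.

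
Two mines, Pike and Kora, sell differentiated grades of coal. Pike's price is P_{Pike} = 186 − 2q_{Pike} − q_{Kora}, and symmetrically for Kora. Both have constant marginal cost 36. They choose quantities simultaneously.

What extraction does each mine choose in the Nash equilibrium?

Mine Pike's profit: π = q_{Pike}(186 − 2q_{Pike} − q_{Kora}) − 36q_{Pike}.
∂π/∂q_{Pike} = 150 − 4q_{Pike} − q_{Kora} = 0 ⇒ q_{Pike} = 37.5 − 0.25q_{Kora}.
By symmetry q_{Kora} = q_{Pike}; substituting into the reaction function, 1.25q_{Pike} = 37.5 and q_{Pike} = 30.

30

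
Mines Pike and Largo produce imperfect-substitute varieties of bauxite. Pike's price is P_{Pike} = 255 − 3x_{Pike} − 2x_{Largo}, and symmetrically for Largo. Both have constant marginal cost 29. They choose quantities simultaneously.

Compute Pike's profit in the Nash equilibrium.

Mine Pike's profit: π = x_{Pike}(255 − 3x_{Pike} − 2x_{Largo}) − 29x_{Pike}.
∂π/∂x_{Pike} = 226 − 6x_{Pike} − 2x_{Largo} = 0 ⇒ x_{Pike} = 113/3 − (1/3)x_{Largo}.
The game is symmetric, so in equilibrium x_{Largo} = x_{Pike}: the reaction function gives (4/3)x_{Pike} = 113/3, hence x_{Pike} = 28.25.
P_{Pike} = 255 − 3·28.25 − 2·28.25 = 113.75.
Profit = (113.75 − 29)·28.25 = 2394.1875.

2394.1875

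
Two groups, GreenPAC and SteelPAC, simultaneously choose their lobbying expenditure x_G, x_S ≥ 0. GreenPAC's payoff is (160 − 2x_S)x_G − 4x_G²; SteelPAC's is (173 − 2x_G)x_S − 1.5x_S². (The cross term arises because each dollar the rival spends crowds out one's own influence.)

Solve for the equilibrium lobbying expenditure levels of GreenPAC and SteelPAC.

Expanding GreenPAC's payoff: 160x_G − 2x_Sx_G − 4x_G².
∂π/∂x_G = 160 − 2x_S − 8x_G = 0, so x_G = 20 − 0.25x_S.
Likewise for SteelPAC: x_S = 173/3 − (2/3)x_G.
Substituting the second reaction function into the first: x_G = 20 − 0.25(173/3 − (2/3)x_G), which gives (5/6)x_G = 67/12 ⇒ x_G = 6.7.
Then x_S = 173/3 − (2/3)·6.7 = 53.2.

6.7, 53.2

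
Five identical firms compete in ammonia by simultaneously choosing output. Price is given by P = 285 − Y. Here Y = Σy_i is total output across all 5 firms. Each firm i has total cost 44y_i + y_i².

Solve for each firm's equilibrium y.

30.125

A representative firm's profit is π_i = y_i(285 − Y) − 44y_i − y_i², with Y = y_i + Σ_{j≠i} y_j.
First-order condition: 241 − 4y_i − Σ_{j≠i} y_j = 0.
With identical firms, set every y_j = y: then 241 − 4y − 4y = 0, i.e. y = 241/8 = 30.125.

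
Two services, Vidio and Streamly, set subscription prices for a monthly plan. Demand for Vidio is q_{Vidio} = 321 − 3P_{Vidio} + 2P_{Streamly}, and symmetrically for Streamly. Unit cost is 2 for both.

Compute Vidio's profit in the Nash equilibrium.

Vidio's profit: π = (P_{Vidio} − 2)(321 − 3P_{Vidio} + 2P_{Streamly}).
∂π/∂P_{Vidio} = 327 − 6P_{Vidio} + 2P_{Streamly} = 0 ⇒ P_{Vidio} = 54.5 + (1/3)P_{Streamly}.
The game is symmetric, so in equilibrium P_{Streamly} = P_{Vidio}: the reaction function gives (2/3)P_{Vidio} = 54.5, hence P_{Vidio} = 81.75.
q_{Vidio} = 321 − 3·81.75 + 2·81.75 = 239.25.
Profit = (81.75 − 2)·239.25 = 19080.1875.

19080.1875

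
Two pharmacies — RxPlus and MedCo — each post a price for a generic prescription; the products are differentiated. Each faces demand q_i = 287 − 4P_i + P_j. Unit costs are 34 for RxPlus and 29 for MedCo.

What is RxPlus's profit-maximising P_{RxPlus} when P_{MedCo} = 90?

RxPlus's profit: π = (P_{RxPlus} − 34)(287 − 4P_{RxPlus} + P_{MedCo}).
∂π/∂P_{RxPlus} = 423 − 8P_{RxPlus} + P_{MedCo} = 0 ⇒ P_{RxPlus} = 52.875 + 0.125P_{MedCo}.
At P_{MedCo} = 90: P_{RxPlus} = 52.875 + 0.125·90 = 64.125.

64.125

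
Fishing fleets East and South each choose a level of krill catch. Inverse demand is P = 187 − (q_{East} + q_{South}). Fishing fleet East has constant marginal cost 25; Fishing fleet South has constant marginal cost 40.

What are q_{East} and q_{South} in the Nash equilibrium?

59, 44

Fishing fleet East's profit: π = q_{East}(187 − (q_{East} + q_{South})) − 25q_{East}.
∂π/∂q_{East} = 162 − 2q_{East} − q_{South} = 0, so q_{East} = 81 − 0.5q_{South}.
By the same steps for South: q_{South} = 73.5 − 0.5q_{East}.
Plugging q_{South} into East's best response: q_{East} = 81 − 0.5(73.5 − 0.5q_{East}) ⇒ 0.75q_{East} = 44.25, so q_{East} = 59.
Then q_{South} = 73.5 − 0.5·59 = 44.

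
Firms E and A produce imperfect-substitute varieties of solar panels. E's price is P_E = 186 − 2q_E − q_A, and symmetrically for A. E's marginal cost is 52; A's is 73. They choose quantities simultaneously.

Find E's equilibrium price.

108.4

Firm E's profit: π = q_E(186 − 2q_E − q_A) − 52q_E.
∂π/∂q_E = 134 − 4q_E − q_A = 0 ⇒ q_E = 33.5 − 0.25q_A.
Similarly q_A = 28.25 − 0.25q_E.
Solving the two reaction functions simultaneously: (1 − (−0.25)(−0.25))q_E = 33.5 − 0.25·28.25, so 0.9375q_E = 26.4375 and q_E = 28.2.
Then q_A = 28.25 − 0.25·28.2 = 21.2.
P_E = 186 − 2·28.2 − 21.2 = 108.4.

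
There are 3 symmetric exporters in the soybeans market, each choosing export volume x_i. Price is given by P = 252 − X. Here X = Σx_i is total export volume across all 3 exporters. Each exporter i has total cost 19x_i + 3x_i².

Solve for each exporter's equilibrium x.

23.3

A representative exporter's profit is π_i = x_i(252 − X) − 19x_i − 3x_i², with X = x_i + Σ_{j≠i} x_j.
First-order condition: 233 − 8x_i − Σ_{j≠i} x_j = 0.
Imposing symmetry (x_j = x for all j) turns Σ_{j≠i} x_j into 2x, so 233 = 10x and x = 23.3.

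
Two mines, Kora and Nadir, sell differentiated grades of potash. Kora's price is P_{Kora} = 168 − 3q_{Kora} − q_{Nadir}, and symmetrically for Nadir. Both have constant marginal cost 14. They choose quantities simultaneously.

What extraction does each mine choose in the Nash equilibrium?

Mine Kora's profit: π = q_{Kora}(168 − 3q_{Kora} − q_{Nadir}) − 14q_{Kora}.
∂π/∂q_{Kora} = 154 − 6q_{Kora} − q_{Nadir} = 0 ⇒ q_{Kora} = 77/3 − (1/6)q_{Nadir}.
By symmetry q_{Nadir} = q_{Kora}; substituting into the reaction function, (7/6)q_{Kora} = 77/3 and q_{Kora} = 22.

22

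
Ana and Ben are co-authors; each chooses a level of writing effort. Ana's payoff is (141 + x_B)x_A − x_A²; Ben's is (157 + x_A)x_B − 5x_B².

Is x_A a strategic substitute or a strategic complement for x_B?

Expanding Ana's payoff: 141x_A + x_Bx_A − x_A².
∂π/∂x_A = 141 + x_B − 2x_A = 0, so x_A = 70.5 + 0.5x_B.
The best-response slope dx_A/dx_B = 0.5 > 0: the reaction function is upward-sloping, so the choices are strategic complements.

strategic complements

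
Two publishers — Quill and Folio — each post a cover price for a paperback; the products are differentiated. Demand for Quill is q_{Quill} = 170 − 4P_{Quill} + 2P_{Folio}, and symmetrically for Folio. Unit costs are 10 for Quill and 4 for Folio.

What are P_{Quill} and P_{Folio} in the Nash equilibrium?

Quill's profit: π = (P_{Quill} − 10)(170 − 4P_{Quill} + 2P_{Folio}).
∂π/∂P_{Quill} = 210 − 8P_{Quill} + 2P_{Folio} = 0 ⇒ P_{Quill} = 26.25 + 0.25P_{Folio}.
Similarly P_{Folio} = 23.25 + 0.25P_{Quill}.
Substituting the second reaction function into the first: P_{Quill} = 26.25 + 0.25(23.25 + 0.25P_{Quill}), which gives 0.9375P_{Quill} = 32.0625 ⇒ P_{Quill} = 34.2.
Then P_{Folio} = 23.25 + 0.25·34.2 = 31.8.

34.2, 31.8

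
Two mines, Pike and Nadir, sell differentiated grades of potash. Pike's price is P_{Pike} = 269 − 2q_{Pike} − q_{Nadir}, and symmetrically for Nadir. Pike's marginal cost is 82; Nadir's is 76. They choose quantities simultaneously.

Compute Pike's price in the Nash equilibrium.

156

Mine Pike's profit: π = q_{Pike}(269 − 2q_{Pike} − q_{Nadir}) − 82q_{Pike}.
∂π/∂q_{Pike} = 187 − 4q_{Pike} − q_{Nadir} = 0 ⇒ q_{Pike} = 46.75 − 0.25q_{Nadir}.
Similarly q_{Nadir} = 48.25 − 0.25q_{Pike}.
Plugging q_{Nadir} into Pike's best response: q_{Pike} = 46.75 − 0.25(48.25 − 0.25q_{Pike}) ⇒ 0.9375q_{Pike} = 34.6875, so q_{Pike} = 37.
Then q_{Nadir} = 48.25 − 0.25·37 = 39.
P_{Pike} = 269 − 2·37 − 39 = 156.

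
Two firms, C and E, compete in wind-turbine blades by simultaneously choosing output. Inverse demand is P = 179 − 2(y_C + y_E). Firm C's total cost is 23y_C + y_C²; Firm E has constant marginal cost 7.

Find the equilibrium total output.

50

Firm C's profit: π = y_C(179 − 2(y_C + y_E)) − 23y_C − y_C².
∂π/∂y_C = 156 − 6y_C − 2y_E = 0, so y_C = 26 − (1/3)y_E.
For E: ∂π/∂y_E = 172 − 4y_E − 2y_C = 0 ⇒ y_E = 43 − 0.5y_C.
Plugging y_E into C's best response: y_C = 26 − (1/3)(43 − 0.5y_C) ⇒ (5/6)y_C = 35/3, so y_C = 14.
Then y_E = 43 − 0.5·14 = 36.
Total output: 14 + 36 = 50.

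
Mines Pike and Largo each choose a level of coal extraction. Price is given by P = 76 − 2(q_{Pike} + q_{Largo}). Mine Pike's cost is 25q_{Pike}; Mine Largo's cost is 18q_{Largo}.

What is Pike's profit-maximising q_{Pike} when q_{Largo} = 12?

Mine Pike's profit: π = q_{Pike}(76 − 2(q_{Pike} + q_{Largo})) − 25q_{Pike}.
∂π/∂q_{Pike} = 51 − 4q_{Pike} − 2q_{Largo} = 0, so q_{Pike} = 12.75 − 0.5q_{Largo}.
At q_{Largo} = 12: q_{Pike} = 12.75 − 0.5·12 = 6.75.

6.75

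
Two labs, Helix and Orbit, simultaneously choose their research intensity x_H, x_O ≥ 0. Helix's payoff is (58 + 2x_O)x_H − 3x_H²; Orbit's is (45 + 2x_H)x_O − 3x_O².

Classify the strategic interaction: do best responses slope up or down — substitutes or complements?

strategic complements

Expanding Helix's payoff: 58x_H + 2x_Ox_H − 3x_H².
∂π/∂x_H = 58 + 2x_O − 6x_H = 0, so x_H = 29/3 + (1/3)x_O.
The best-response slope dx_H/dx_O = 1/3 > 0: the reaction function is upward-sloping, so the choices are strategic complements.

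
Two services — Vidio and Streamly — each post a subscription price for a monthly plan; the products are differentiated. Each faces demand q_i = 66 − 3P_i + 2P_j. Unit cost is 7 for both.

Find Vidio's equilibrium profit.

Vidio's profit: π = (P_{Vidio} − 7)(66 − 3P_{Vidio} + 2P_{Streamly}).
∂π/∂P_{Vidio} = 87 − 6P_{Vidio} + 2P_{Streamly} = 0 ⇒ P_{Vidio} = 14.5 + (1/3)P_{Streamly}.
The game is symmetric, so in equilibrium P_{Streamly} = P_{Vidio}: the reaction function gives (2/3)P_{Vidio} = 14.5, hence P_{Vidio} = 21.75.
q_{Vidio} = 66 − 3·21.75 + 2·21.75 = 44.25.
Profit = (21.75 − 7)·44.25 = 652.6875.

652.6875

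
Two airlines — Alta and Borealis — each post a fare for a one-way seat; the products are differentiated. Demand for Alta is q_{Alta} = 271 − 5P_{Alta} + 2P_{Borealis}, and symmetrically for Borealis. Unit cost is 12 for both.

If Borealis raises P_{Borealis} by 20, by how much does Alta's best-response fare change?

Alta's profit: π = (P_{Alta} − 12)(271 − 5P_{Alta} + 2P_{Borealis}).
∂π/∂P_{Alta} = 331 − 10P_{Alta} + 2P_{Borealis} = 0 ⇒ P_{Alta} = 33.1 + 0.2P_{Borealis}.
The reaction-function slope is 0.2, so a 20-unit rise in P_{Borealis} moves P_{Alta} by 0.2 × 20 = 4. Alta's best response rises — the actions are strategic complements.

4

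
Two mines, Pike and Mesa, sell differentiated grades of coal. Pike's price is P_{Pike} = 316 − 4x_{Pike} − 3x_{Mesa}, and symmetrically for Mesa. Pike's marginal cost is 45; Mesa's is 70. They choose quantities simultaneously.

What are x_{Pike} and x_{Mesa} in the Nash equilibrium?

26, 21

Mine Pike's profit: π = x_{Pike}(316 − 4x_{Pike} − 3x_{Mesa}) − 45x_{Pike}.
∂π/∂x_{Pike} = 271 − 8x_{Pike} − 3x_{Mesa} = 0 ⇒ x_{Pike} = 33.875 − 0.375x_{Mesa}.
Similarly x_{Mesa} = 30.75 − 0.375x_{Pike}.
Plugging x_{Mesa} into Pike's best response: x_{Pike} = 33.875 − 0.375(30.75 − 0.375x_{Pike}) ⇒ (55/64)x_{Pike} = 715/32, so x_{Pike} = 26.
Then x_{Mesa} = 30.75 − 0.375·26 = 21.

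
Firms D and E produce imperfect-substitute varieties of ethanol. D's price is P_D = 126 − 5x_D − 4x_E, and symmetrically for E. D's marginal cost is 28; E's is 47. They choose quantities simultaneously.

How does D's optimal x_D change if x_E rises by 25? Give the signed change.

-10

Firm D's profit: π = x_D(126 − 5x_D − 4x_E) − 28x_D.
∂π/∂x_D = 98 − 10x_D − 4x_E = 0 ⇒ x_D = 9.8 − 0.4x_E.
The reaction-function slope is −0.4, so a 25-unit rise in x_E moves x_D by −0.4 × 25 = −10. D's best response falls — the actions are strategic substitutes.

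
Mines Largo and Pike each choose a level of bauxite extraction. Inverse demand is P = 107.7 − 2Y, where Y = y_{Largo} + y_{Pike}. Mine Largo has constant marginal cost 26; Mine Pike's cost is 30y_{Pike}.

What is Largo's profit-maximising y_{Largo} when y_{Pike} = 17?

11.925

Mine Largo's profit: π = y_{Largo}(107.7 − 2(y_{Largo} + y_{Pike})) − 26y_{Largo}.
∂π/∂y_{Largo} = 81.7 − 4y_{Largo} − 2y_{Pike} = 0, so y_{Largo} = 20.425 − 0.5y_{Pike}.
At y_{Pike} = 17: y_{Largo} = 20.425 − 0.5·17 = 11.925.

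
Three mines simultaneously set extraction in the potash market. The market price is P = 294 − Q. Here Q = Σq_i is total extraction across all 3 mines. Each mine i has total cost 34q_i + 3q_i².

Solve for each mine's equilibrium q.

26

A representative mine's profit is π_i = q_i(294 − Q) − 34q_i − 3q_i², with Q = q_i + Σ_{j≠i} q_j.
First-order condition: 260 − 8q_i − Σ_{j≠i} q_j = 0.
Imposing symmetry (q_j = q for all j) turns Σ_{j≠i} q_j into 2q, so 260 = 10q and q = 26.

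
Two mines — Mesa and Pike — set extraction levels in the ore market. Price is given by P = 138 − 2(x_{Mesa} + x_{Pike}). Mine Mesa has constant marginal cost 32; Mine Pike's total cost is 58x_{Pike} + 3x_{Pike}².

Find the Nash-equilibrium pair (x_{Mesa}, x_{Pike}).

25, 3

Mine Mesa's profit: π = x_{Mesa}(138 − 2(x_{Mesa} + x_{Pike})) − 32x_{Mesa}.
∂π/∂x_{Mesa} = 106 − 4x_{Mesa} − 2x_{Pike} = 0, so x_{Mesa} = 26.5 − 0.5x_{Pike}.
For Pike: ∂π/∂x_{Pike} = 80 − 10x_{Pike} − 2x_{Mesa} = 0 ⇒ x_{Pike} = 8 − 0.2x_{Mesa}.
Plugging x_{Pike} into Mesa's best response: x_{Mesa} = 26.5 − 0.5(8 − 0.2x_{Mesa}) ⇒ 0.9x_{Mesa} = 22.5, so x_{Mesa} = 25.
Then x_{Pike} = 8 − 0.2·25 = 3.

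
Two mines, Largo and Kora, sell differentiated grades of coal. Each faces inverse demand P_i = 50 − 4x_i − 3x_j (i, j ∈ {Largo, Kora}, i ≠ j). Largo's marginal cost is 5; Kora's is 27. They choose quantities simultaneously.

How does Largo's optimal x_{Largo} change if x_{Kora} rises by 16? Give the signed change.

-6

Mine Largo's profit: π = x_{Largo}(50 − 4x_{Largo} − 3x_{Kora}) − 5x_{Largo}.
∂π/∂x_{Largo} = 45 − 8x_{Largo} − 3x_{Kora} = 0 ⇒ x_{Largo} = 5.625 − 0.375x_{Kora}.
The reaction-function slope is −0.375, so a 16-unit rise in x_{Kora} moves x_{Largo} by −0.375 × 16 = −6. Largo's best response falls — the actions are strategic substitutes.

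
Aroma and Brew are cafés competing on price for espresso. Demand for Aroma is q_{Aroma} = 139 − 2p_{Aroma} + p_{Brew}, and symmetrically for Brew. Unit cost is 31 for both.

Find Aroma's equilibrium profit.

Aroma's profit: π = (p_{Aroma} − 31)(139 − 2p_{Aroma} + p_{Brew}).
∂π/∂p_{Aroma} = 201 − 4p_{Aroma} + p_{Brew} = 0 ⇒ p_{Aroma} = 50.25 + 0.25p_{Brew}.
Setting p_{Aroma} = p_{Brew} in the reaction function: p_{Aroma} = 50.25 + 0.25p_{Aroma}, so p_{Aroma} = 50.25 / 0.75 = 67.
q_{Aroma} = 139 − 2·67 + 67 = 72.
Profit = (67 − 31)·72 = 2592.

2592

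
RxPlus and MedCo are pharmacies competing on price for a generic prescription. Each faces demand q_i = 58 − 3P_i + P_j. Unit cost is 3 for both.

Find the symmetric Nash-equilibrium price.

RxPlus's profit: π = (P_{RxPlus} − 3)(58 − 3P_{RxPlus} + P_{MedCo}).
∂π/∂P_{RxPlus} = 67 − 6P_{RxPlus} + P_{MedCo} = 0 ⇒ P_{RxPlus} = 67/6 + (1/6)P_{MedCo}.
By symmetry P_{MedCo} = P_{RxPlus}; substituting into the reaction function, (5/6)P_{RxPlus} = 67/6 and P_{RxPlus} = 13.4.

13.4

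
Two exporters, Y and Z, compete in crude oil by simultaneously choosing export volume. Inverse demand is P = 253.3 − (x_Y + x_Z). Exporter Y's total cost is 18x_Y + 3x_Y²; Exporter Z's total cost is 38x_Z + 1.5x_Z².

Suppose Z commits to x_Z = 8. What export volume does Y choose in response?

28.4125

Exporter Y's profit: π = x_Y(253.3 − (x_Y + x_Z)) − 18x_Y − 3x_Y².
∂π/∂x_Y = 235.3 − 8x_Y − x_Z = 0, so x_Y = 29.4125 − 0.125x_Z.
At x_Z = 8: x_Y = 29.4125 − 0.125·8 = 28.4125.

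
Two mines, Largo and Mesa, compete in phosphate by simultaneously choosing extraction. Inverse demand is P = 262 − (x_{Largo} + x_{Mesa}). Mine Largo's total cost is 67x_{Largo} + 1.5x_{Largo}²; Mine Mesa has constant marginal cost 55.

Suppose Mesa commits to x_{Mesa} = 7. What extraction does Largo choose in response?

Mine Largo's profit: π = x_{Largo}(262 − (x_{Largo} + x_{Mesa})) − 67x_{Largo} − 1.5x_{Largo}².
∂π/∂x_{Largo} = 195 − 5x_{Largo} − x_{Mesa} = 0, so x_{Largo} = 39 − 0.2x_{Mesa}.
At x_{Mesa} = 7: x_{Largo} = 39 − 0.2·7 = 37.6.

37.6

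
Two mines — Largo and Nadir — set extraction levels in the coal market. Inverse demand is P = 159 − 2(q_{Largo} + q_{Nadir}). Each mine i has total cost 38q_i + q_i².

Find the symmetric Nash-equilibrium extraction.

15.125

Mine Largo's profit: π = q_{Largo}(159 − 2(q_{Largo} + q_{Nadir})) − 38q_{Largo} − q_{Largo}².
∂π/∂q_{Largo} = 121 − 6q_{Largo} − 2q_{Nadir} = 0, so q_{Largo} = 121/6 − (1/3)q_{Nadir}.
The game is symmetric, so in equilibrium q_{Nadir} = q_{Largo}: the reaction function gives (4/3)q_{Largo} = 121/6, hence q_{Largo} = 15.125.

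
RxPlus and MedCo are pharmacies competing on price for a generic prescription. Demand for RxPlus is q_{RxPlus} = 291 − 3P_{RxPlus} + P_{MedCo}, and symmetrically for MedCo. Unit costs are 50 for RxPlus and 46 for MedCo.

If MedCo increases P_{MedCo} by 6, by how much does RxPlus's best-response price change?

RxPlus's profit: π = (P_{RxPlus} − 50)(291 − 3P_{RxPlus} + P_{MedCo}).
∂π/∂P_{RxPlus} = 441 − 6P_{RxPlus} + P_{MedCo} = 0 ⇒ P_{RxPlus} = 73.5 + (1/6)P_{MedCo}.
The reaction-function slope is 1/6, so a 6-unit rise in P_{MedCo} moves P_{RxPlus} by 1/6 × 6 = 1. RxPlus's best response rises — the actions are strategic complements.

1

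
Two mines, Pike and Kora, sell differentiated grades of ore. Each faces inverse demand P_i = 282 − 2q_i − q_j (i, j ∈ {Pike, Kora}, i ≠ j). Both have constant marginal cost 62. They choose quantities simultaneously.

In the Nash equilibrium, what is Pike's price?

150

Mine Pike's profit: π = q_{Pike}(282 − 2q_{Pike} − q_{Kora}) − 62q_{Pike}.
∂π/∂q_{Pike} = 220 − 4q_{Pike} − q_{Kora} = 0 ⇒ q_{Pike} = 55 − 0.25q_{Kora}.
The game is symmetric, so in equilibrium q_{Kora} = q_{Pike}: the reaction function gives 1.25q_{Pike} = 55, hence q_{Pike} = 44.
P_{Pike} = 282 − 2·44 − 44 = 150.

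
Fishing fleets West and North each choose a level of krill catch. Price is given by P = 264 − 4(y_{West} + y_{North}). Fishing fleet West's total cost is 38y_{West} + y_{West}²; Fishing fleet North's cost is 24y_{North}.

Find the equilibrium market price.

Fishing fleet West's profit: π = y_{West}(264 − 4(y_{West} + y_{North})) − 38y_{West} − y_{West}².
∂π/∂y_{West} = 226 − 10y_{West} − 4y_{North} = 0, so y_{West} = 22.6 − 0.4y_{North}.
For North: ∂π/∂y_{North} = 240 − 8y_{North} − 4y_{West} = 0 ⇒ y_{North} = 30 − 0.5y_{West}.
Solving the two reaction functions simultaneously: (1 − (−0.4)(−0.5))y_{West} = 22.6 − 0.4·30, so 0.8y_{West} = 10.6 and y_{West} = 13.25.
Then y_{North} = 30 − 0.5·13.25 = 23.375.
Equilibrium price: P = 264 − 4·36.625 = 117.5.

117.5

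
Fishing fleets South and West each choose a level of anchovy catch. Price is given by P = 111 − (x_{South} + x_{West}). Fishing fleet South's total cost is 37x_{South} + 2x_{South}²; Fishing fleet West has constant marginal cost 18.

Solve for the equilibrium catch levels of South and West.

5, 44

Fishing fleet South's profit: π = x_{South}(111 − (x_{South} + x_{West})) − 37x_{South} − 2x_{South}².
∂π/∂x_{South} = 74 − 6x_{South} − x_{West} = 0, so x_{South} = 37/3 − (1/6)x_{West}.
For West: ∂π/∂x_{West} = 93 − 2x_{West} − x_{South} = 0 ⇒ x_{West} = 46.5 − 0.5x_{South}.
Solving the two reaction functions simultaneously: (1 − (−1/6)(−0.5))x_{South} = 37/3 − (1/6)·46.5, so (11/12)x_{South} = 55/12 and x_{South} = 5.
Then x_{West} = 46.5 − 0.5·5 = 44.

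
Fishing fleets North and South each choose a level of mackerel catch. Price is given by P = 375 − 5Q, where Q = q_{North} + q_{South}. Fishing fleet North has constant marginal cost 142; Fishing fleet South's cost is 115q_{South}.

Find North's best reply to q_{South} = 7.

19.8

Fishing fleet North's profit: π = q_{North}(375 − 5(q_{North} + q_{South})) − 142q_{North}.
∂π/∂q_{North} = 233 − 10q_{North} − 5q_{South} = 0, so q_{North} = 23.3 − 0.5q_{South}.
At q_{South} = 7: q_{North} = 23.3 − 0.5·7 = 19.8.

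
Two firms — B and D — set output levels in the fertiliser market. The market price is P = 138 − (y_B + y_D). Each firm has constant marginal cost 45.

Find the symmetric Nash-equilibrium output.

Firm B's profit: π = y_B(138 − (y_B + y_D)) − 45y_B.
∂π/∂y_B = 93 − 2y_B − y_D = 0, so y_B = 46.5 − 0.5y_D.
By symmetry y_D = y_B; substituting into the reaction function, 1.5y_B = 46.5 and y_B = 31.

31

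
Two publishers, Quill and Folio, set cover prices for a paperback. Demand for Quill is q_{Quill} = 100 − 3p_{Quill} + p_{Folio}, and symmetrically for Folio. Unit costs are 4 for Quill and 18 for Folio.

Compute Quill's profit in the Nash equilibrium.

Quill's profit: π = (p_{Quill} − 4)(100 − 3p_{Quill} + p_{Folio}).
∂π/∂p_{Quill} = 112 − 6p_{Quill} + p_{Folio} = 0 ⇒ p_{Quill} = 56/3 + (1/6)p_{Folio}.
Similarly p_{Folio} = 77/3 + (1/6)p_{Quill}.
Plugging p_{Folio} into Quill's best response: p_{Quill} = 56/3 + (1/6)(77/3 + (1/6)p_{Quill}) ⇒ (35/36)p_{Quill} = 413/18, so p_{Quill} = 23.6.
Then p_{Folio} = 77/3 + (1/6)·23.6 = 29.6.
q_{Quill} = 100 − 3·23.6 + 29.6 = 58.8.
Profit = (23.6 − 4)·58.8 = 1152.48.

1152.48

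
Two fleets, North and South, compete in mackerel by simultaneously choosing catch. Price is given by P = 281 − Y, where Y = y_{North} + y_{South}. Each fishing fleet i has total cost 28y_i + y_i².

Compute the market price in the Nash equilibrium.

Fishing fleet North's profit: π = y_{North}(281 − (y_{North} + y_{South})) − 28y_{North} − y_{North}².
∂π/∂y_{North} = 253 − 4y_{North} − y_{South} = 0, so y_{North} = 63.25 − 0.25y_{South}.
The game is symmetric, so in equilibrium y_{South} = y_{North}: the reaction function gives 1.25y_{North} = 63.25, hence y_{North} = 50.6.
Equilibrium price: P = 281 − 101.2 = 179.8.

179.8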